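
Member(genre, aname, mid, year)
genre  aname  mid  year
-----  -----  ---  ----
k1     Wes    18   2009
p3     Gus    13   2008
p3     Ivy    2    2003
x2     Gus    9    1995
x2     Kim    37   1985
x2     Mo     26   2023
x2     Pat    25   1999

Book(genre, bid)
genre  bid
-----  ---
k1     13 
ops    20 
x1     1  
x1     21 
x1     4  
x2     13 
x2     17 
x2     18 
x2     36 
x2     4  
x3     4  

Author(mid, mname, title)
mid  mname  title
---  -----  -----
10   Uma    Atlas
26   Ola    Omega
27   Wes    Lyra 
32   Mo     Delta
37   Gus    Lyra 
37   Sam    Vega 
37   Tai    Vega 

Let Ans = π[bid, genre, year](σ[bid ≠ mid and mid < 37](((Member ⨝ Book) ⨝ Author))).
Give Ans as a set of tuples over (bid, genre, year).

{(13, x2, 2023), (17, x2, 2023), (18, x2, 2023), (36, x2, 2023), (4, x2, 2023)}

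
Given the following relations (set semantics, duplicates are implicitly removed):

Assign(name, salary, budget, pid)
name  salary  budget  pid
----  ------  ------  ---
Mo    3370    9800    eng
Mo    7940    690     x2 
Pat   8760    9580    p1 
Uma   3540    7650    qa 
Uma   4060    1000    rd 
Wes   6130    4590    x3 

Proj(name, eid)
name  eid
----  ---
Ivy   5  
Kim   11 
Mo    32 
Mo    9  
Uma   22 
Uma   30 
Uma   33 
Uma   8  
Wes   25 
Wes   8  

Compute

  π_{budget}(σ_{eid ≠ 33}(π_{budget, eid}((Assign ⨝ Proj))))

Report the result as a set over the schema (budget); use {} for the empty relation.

{1000, 4590, 690, 7650, 9800}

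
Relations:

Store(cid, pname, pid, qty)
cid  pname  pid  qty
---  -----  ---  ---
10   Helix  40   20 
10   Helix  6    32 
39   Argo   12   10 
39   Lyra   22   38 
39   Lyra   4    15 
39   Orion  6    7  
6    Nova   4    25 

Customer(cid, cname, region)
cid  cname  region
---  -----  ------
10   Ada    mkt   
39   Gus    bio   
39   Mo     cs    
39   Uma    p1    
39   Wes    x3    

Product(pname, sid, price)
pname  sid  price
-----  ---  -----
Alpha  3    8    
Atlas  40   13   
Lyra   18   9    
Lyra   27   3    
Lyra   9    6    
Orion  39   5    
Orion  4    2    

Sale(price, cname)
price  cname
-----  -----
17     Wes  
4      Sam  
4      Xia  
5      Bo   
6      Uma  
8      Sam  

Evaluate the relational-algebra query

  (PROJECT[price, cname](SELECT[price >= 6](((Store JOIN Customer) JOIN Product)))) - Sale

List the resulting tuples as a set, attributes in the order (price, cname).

{(6, Gus), (6, Mo), (6, Wes), (9, Gus), (9, Mo), (9, Uma), (9, Wes)}

Joining Store and Customer on cid yields {(10, Helix, 40, 20, Ada, mkt), (10, Helix, 6, 32, Ada, mkt), (39, Argo, 12, 10, Gus, bio), (39, Argo, 12, 10, Mo, cs), (39, Argo, 12, 10, Uma, p1), (39, Argo, 12, 10, Wes, x3), (39, Lyra, 22, 38, Gus, bio), (39, Lyra, 22, 38, Mo, cs), (39, Lyra, 22, 38, Uma, p1), (39, Lyra, 22, 38, Wes, x3), (39, Lyra, 4, 15, Gus, bio), (39, Lyra, 4, 15, Mo, cs), (39, Lyra, 4, 15, Uma, p1), (39, Lyra, 4, 15, Wes, x3), (39, Orion, 6, 7, Gus, bio), (39, Orion, 6, 7, Mo, cs), (39, Orion, 6, 7, Uma, p1), (39, Orion, 6, 7, Wes, x3)}.
Joining (Store JOIN Customer) and Product on pname yields {(39, Lyra, 22, 38, Gus, bio, 18, 9), (39, Lyra, 22, 38, Gus, bio, 27, 3), (39, Lyra, 22, 38, Gus, bio, 9, 6), (39, Lyra, 22, 38, Mo, cs, 18, 9), (39, Lyra, 22, 38, Mo, cs, 27, 3), (39, Lyra, 22, 38, Mo, cs, 9, 6), (39, Lyra, 22, 38, Uma, p1, 18, 9), (39, Lyra, 22, 38, Uma, p1, 27, 3), (39, Lyra, 22, 38, Uma, p1, 9, 6), (39, Lyra, 22, 38, Wes, x3, 18, 9), (39, Lyra, 22, 38, Wes, x3, 27, 3), (39, Lyra, 22, 38, Wes, x3, 9, 6), (39, Lyra, 4, 15, Gus, bio, 18, 9), (39, Lyra, 4, 15, Gus, bio, 27, 3), (39, Lyra, 4, 15, Gus, bio, 9, 6), (39, Lyra, 4, 15, Mo, cs, 18, 9), (39, Lyra, 4, 15, Mo, cs, 27, 3), (39, Lyra, 4, 15, Mo, cs, 9, 6), (39, Lyra, 4, 15, Uma, p1, 18, 9), (39, Lyra, 4, 15, Uma, p1, 27, 3), (39, Lyra, 4, 15, Uma, p1, 9, 6), (39, Lyra, 4, 15, Wes, x3, 18, 9), (39, Lyra, 4, 15, Wes, x3, 27, 3), (39, Lyra, 4, 15, Wes, x3, 9, 6), (39, Orion, 6, 7, Gus, bio, 39, 5), (39, Orion, 6, 7, Gus, bio, 4, 2), (39, Orion, 6, 7, Mo, cs, 39, 5), (39, Orion, 6, 7, Mo, cs, 4, 2), (39, Orion, 6, 7, Uma, p1, 39, 5), (39, Orion, 6, 7, Uma, p1, 4, 2), (39, Orion, 6, 7, Wes, x3, 39, 5), (39, Orion, 6, 7, Wes, x3, 4, 2)}.
σ[price >= 6]: keep tuples satisfying price >= 6 → {(39, Lyra, 22, 38, Gus, bio, 18, 9), (39, Lyra, 22, 38, Gus, bio, 9, 6), (39, Lyra, 22, 38, Mo, cs, 18, 9), (39, Lyra, 22, 38, Mo, cs, 9, 6), (39, Lyra, 22, 38, Uma, p1, 18, 9), (39, Lyra, 22, 38, Uma, p1, 9, 6), (39, Lyra, 22, 38, Wes, x3, 18, 9), (39, Lyra, 22, 38, Wes, x3, 9, 6), (39, Lyra, 4, 15, Gus, bio, 18, 9), (39, Lyra, 4, 15, Gus, bio, 9, 6), (39, Lyra, 4, 15, Mo, cs, 18, 9), (39, Lyra, 4, 15, Mo, cs, 9, 6), (39, Lyra, 4, 15, Uma, p1, 18, 9), (39, Lyra, 4, 15, Uma, p1, 9, 6), (39, Lyra, 4, 15, Wes, x3, 18, 9), (39, Lyra, 4, 15, Wes, x3, 9, 6)}
π_{price, cname} gives {(6, Gus), (6, Mo), (6, Uma), (6, Wes), (9, Gus), (9, Mo), (9, Uma), (9, Wes)} (8 duplicate(s) eliminated).
Set difference of the two operands is {(6, Gus), (6, Mo), (6, Wes), (9, Gus), (9, Mo), (9, Uma), (9, Wes)}.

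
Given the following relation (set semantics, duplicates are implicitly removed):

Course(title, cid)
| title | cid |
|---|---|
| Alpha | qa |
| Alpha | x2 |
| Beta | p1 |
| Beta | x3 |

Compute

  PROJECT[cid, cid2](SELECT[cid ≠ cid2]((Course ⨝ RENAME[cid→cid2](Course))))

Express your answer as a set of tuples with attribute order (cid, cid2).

ρ[cid→cid2]: schema becomes (title, cid2); tuples unchanged.
Course ⋈ RENAME[cid→cid2](Course) (natural join on title): {(Alpha, qa, qa), (Alpha, qa, x2), (Alpha, x2, qa), (Alpha, x2, x2), (Beta, p1, p1), (Beta, p1, x3), (Beta, x3, p1), (Beta, x3, x3)}
Apply σ_{cid ≠ cid2}; surviving tuples: {(Alpha, qa, x2), (Alpha, x2, qa), (Beta, p1, x3), (Beta, x3, p1)}
Keep only column(s) cid, cid2: {(p1, x3), (qa, x2), (x2, qa), (x3, p1)}

{(p1, x3), (qa, x2), (x2, qa), (x3, p1)}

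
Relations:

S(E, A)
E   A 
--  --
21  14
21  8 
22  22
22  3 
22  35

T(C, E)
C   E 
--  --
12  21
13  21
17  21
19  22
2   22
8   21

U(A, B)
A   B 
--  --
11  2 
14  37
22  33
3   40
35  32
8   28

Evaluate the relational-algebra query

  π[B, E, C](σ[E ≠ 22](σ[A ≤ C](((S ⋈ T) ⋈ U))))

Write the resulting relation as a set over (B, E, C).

{(28, 21, 12), (28, 21, 13), (28, 21, 17), (28, 21, 8), (37, 21, 17)}

Joining S and T on E yields {(21, 14, 12), (21, 14, 13), (21, 14, 17), (21, 14, 8), (21, 8, 12), (21, 8, 13), (21, 8, 17), (21, 8, 8), (22, 22, 19), (22, 22, 2), (22, 3, 19), (22, 3, 2), (22, 35, 19), (22, 35, 2)}.
Joining (S ⋈ T) and U on A yields {(21, 14, 12, 37), (21, 14, 13, 37), (21, 14, 17, 37), (21, 14, 8, 37), (21, 8, 12, 28), (21, 8, 13, 28), (21, 8, 17, 28), (21, 8, 8, 28), (22, 22, 19, 33), (22, 22, 2, 33), (22, 3, 19, 40), (22, 3, 2, 40), (22, 35, 19, 32), (22, 35, 2, 32)}.
Filtering on A ≤ C leaves {(21, 14, 17, 37), (21, 8, 12, 28), (21, 8, 13, 28), (21, 8, 17, 28), (21, 8, 8, 28), (22, 3, 19, 40)}.
Filtering on E ≠ 22 leaves {(21, 14, 17, 37), (21, 8, 12, 28), (21, 8, 13, 28), (21, 8, 17, 28), (21, 8, 8, 28)}.
π[B, E, C]: project onto (B, E, C) → {(28, 21, 12), (28, 21, 13), (28, 21, 17), (28, 21, 8), (37, 21, 17)}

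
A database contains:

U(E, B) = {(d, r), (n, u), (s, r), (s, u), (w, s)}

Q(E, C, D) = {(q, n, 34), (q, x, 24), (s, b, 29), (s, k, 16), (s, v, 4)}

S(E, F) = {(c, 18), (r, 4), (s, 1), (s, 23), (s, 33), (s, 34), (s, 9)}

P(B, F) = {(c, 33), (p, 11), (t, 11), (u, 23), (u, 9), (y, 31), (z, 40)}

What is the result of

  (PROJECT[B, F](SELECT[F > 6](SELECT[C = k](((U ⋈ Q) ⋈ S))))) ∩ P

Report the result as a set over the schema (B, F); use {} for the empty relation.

{(u, 23), (u, 9)}

Joining U and Q on E yields {(s, r, b, 29), (s, r, k, 16), (s, r, v, 4), (s, u, b, 29), (s, u, k, 16), (s, u, v, 4)}.
Joining (U ⋈ Q) and S on E yields {(s, r, b, 29, 1), (s, r, b, 29, 23), (s, r, b, 29, 33), (s, r, b, 29, 34), (s, r, b, 29, 9), (s, r, k, 16, 1), (s, r, k, 16, 23), (s, r, k, 16, 33), (s, r, k, 16, 34), (s, r, k, 16, 9), (s, r, v, 4, 1), (s, r, v, 4, 23), (s, r, v, 4, 33), (s, r, v, 4, 34), (s, r, v, 4, 9), (s, u, b, 29, 1), (s, u, b, 29, 23), (s, u, b, 29, 33), (s, u, b, 29, 34), (s, u, b, 29, 9), (s, u, k, 16, 1), (s, u, k, 16, 23), (s, u, k, 16, 33), (s, u, k, 16, 34), (s, u, k, 16, 9), (s, u, v, 4, 1), (s, u, v, 4, 23), (s, u, v, 4, 33), (s, u, v, 4, 34), (s, u, v, 4, 9)}.
Filtering on C = k leaves {(s, r, k, 16, 1), (s, r, k, 16, 23), (s, r, k, 16, 33), (s, r, k, 16, 34), (s, r, k, 16, 9), (s, u, k, 16, 1), (s, u, k, 16, 23), (s, u, k, 16, 33), (s, u, k, 16, 34), (s, u, k, 16, 9)}.
Filtering on F > 6 leaves {(s, r, k, 16, 23), (s, r, k, 16, 33), (s, r, k, 16, 34), (s, r, k, 16, 9), (s, u, k, 16, 23), (s, u, k, 16, 33), (s, u, k, 16, 34), (s, u, k, 16, 9)}.
Projecting to B, F: {(r, 23), (r, 33), (r, 34), (r, 9), (u, 23), (u, 33), (u, 34), (u, 9)}
Taking the intersection: {(u, 23), (u, 9)}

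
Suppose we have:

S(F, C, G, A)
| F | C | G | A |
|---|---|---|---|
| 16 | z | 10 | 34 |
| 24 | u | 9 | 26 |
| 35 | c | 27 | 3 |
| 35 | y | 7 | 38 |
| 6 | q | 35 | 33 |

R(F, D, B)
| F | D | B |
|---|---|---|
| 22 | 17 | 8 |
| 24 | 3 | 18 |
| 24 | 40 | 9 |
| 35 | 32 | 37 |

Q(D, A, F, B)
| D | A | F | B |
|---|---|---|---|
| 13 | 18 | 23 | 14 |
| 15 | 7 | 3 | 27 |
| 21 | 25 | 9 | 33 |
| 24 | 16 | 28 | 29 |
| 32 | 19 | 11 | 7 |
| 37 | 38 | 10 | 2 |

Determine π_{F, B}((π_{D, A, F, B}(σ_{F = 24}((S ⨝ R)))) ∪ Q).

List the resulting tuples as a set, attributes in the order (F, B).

{(10, 2), (11, 7), (23, 14), (24, 18), (24, 9), (28, 29), (3, 27), (9, 33)}

S ⋈ R (natural join on F): {(24, u, 9, 26, 3, 18), (24, u, 9, 26, 40, 9), (35, c, 27, 3, 32, 37), (35, y, 7, 38, 32, 37)}
σ[F = 24]: keep tuples satisfying F = 24 → {(24, u, 9, 26, 3, 18), (24, u, 9, 26, 40, 9)}
π_{D, A, F, B} gives {(3, 26, 24, 18), (40, 26, 24, 9)}.
Set union of the two operands is {(13, 18, 23, 14), (15, 7, 3, 27), (21, 25, 9, 33), (24, 16, 28, 29), (3, 26, 24, 18), (32, 19, 11, 7), (37, 38, 10, 2), (40, 26, 24, 9)}.
π_{F, B} gives {(10, 2), (11, 7), (23, 14), (24, 18), (24, 9), (28, 29), (3, 27), (9, 33)}.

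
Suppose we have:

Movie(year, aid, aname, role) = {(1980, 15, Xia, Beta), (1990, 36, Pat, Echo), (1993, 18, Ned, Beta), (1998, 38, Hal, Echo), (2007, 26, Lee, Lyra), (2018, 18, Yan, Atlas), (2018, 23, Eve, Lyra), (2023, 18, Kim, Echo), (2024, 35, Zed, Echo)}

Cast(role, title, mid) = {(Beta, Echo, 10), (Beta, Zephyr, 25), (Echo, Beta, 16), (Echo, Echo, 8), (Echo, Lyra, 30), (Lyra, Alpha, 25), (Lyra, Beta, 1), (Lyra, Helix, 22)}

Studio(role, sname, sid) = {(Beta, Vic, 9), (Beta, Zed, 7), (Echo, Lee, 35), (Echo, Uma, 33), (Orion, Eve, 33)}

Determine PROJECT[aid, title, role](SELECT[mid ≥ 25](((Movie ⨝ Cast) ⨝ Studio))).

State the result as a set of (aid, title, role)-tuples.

{(15, Zephyr, Beta), (18, Lyra, Echo), (18, Zephyr, Beta), (35, Lyra, Echo), (36, Lyra, Echo), (38, Lyra, Echo)}

Natural join on role: {(1980, 15, Xia, Beta, Echo, 10), (1980, 15, Xia, Beta, Zephyr, 25), (1990, 36, Pat, Echo, Beta, 16), (1990, 36, Pat, Echo, Echo, 8), (1990, 36, Pat, Echo, Lyra, 30), (1993, 18, Ned, Beta, Echo, 10), (1993, 18, Ned, Beta, Zephyr, 25), (1998, 38, Hal, Echo, Beta, 16), (1998, 38, Hal, Echo, Echo, 8), (1998, 38, Hal, Echo, Lyra, 30), (2007, 26, Lee, Lyra, Alpha, 25), (2007, 26, Lee, Lyra, Beta, 1), (2007, 26, Lee, Lyra, Helix, 22), (2018, 23, Eve, Lyra, Alpha, 25), (2018, 23, Eve, Lyra, Beta, 1), (2018, 23, Eve, Lyra, Helix, 22), (2023, 18, Kim, Echo, Beta, 16), (2023, 18, Kim, Echo, Echo, 8), (2023, 18, Kim, Echo, Lyra, 30), (2024, 35, Zed, Echo, Beta, 16), (2024, 35, Zed, Echo, Echo, 8), (2024, 35, Zed, Echo, Lyra, 30)}
Natural join on role: {(1980, 15, Xia, Beta, Echo, 10, Vic, 9), (1980, 15, Xia, Beta, Echo, 10, Zed, 7), (1980, 15, Xia, Beta, Zephyr, 25, Vic, 9), (1980, 15, Xia, Beta, Zephyr, 25, Zed, 7), (1990, 36, Pat, Echo, Beta, 16, Lee, 35), (1990, 36, Pat, Echo, Beta, 16, Uma, 33), (1990, 36, Pat, Echo, Echo, 8, Lee, 35), (1990, 36, Pat, Echo, Echo, 8, Uma, 33), (1990, 36, Pat, Echo, Lyra, 30, Lee, 35), (1990, 36, Pat, Echo, Lyra, 30, Uma, 33), (1993, 18, Ned, Beta, Echo, 10, Vic, 9), (1993, 18, Ned, Beta, Echo, 10, Zed, 7), (1993, 18, Ned, Beta, Zephyr, 25, Vic, 9), (1993, 18, Ned, Beta, Zephyr, 25, Zed, 7), (1998, 38, Hal, Echo, Beta, 16, Lee, 35), (1998, 38, Hal, Echo, Beta, 16, Uma, 33), (1998, 38, Hal, Echo, Echo, 8, Lee, 35), (1998, 38, Hal, Echo, Echo, 8, Uma, 33), (1998, 38, Hal, Echo, Lyra, 30, Lee, 35), (1998, 38, Hal, Echo, Lyra, 30, Uma, 33), (2023, 18, Kim, Echo, Beta, 16, Lee, 35), (2023, 18, Kim, Echo, Beta, 16, Uma, 33), (2023, 18, Kim, Echo, Echo, 8, Lee, 35), (2023, 18, Kim, Echo, Echo, 8, Uma, 33), (2023, 18, Kim, Echo, Lyra, 30, Lee, 35), (2023, 18, Kim, Echo, Lyra, 30, Uma, 33), (2024, 35, Zed, Echo, Beta, 16, Lee, 35), (2024, 35, Zed, Echo, Beta, 16, Uma, 33), (2024, 35, Zed, Echo, Echo, 8, Lee, 35), (2024, 35, Zed, Echo, Echo, 8, Uma, 33), (2024, 35, Zed, Echo, Lyra, 30, Lee, 35), (2024, 35, Zed, Echo, Lyra, 30, Uma, 33)}
Filtering on mid ≥ 25 leaves {(1980, 15, Xia, Beta, Zephyr, 25, Vic, 9), (1980, 15, Xia, Beta, Zephyr, 25, Zed, 7), (1990, 36, Pat, Echo, Lyra, 30, Lee, 35), (1990, 36, Pat, Echo, Lyra, 30, Uma, 33), (1993, 18, Ned, Beta, Zephyr, 25, Vic, 9), (1993, 18, Ned, Beta, Zephyr, 25, Zed, 7), (1998, 38, Hal, Echo, Lyra, 30, Lee, 35), (1998, 38, Hal, Echo, Lyra, 30, Uma, 33), (2023, 18, Kim, Echo, Lyra, 30, Lee, 35), (2023, 18, Kim, Echo, Lyra, 30, Uma, 33), (2024, 35, Zed, Echo, Lyra, 30, Lee, 35), (2024, 35, Zed, Echo, Lyra, 30, Uma, 33)}.
Projecting to aid, title, role (6 duplicate(s) eliminated): {(15, Zephyr, Beta), (18, Lyra, Echo), (18, Zephyr, Beta), (35, Lyra, Echo), (36, Lyra, Echo), (38, Lyra, Echo)}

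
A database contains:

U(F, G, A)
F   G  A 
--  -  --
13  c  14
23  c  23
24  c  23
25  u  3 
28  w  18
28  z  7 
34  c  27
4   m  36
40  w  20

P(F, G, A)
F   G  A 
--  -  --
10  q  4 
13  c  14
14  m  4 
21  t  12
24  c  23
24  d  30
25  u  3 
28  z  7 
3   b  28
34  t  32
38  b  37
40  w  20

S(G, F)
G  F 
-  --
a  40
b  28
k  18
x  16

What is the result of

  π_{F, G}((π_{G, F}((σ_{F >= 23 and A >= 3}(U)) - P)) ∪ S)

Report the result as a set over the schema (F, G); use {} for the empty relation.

Filtering on F >= 23 and A >= 3 leaves {(23, c, 23), (24, c, 23), (25, u, 3), (28, w, 18), (28, z, 7), (34, c, 27), (40, w, 20)}.
Set difference of the two operands is {(23, c, 23), (28, w, 18), (34, c, 27)}.
π_{G, F} gives {(c, 23), (c, 34), (w, 28)}.
Set union of the two operands is {(a, 40), (b, 28), (c, 23), (c, 34), (k, 18), (w, 28), (x, 16)}.
π_{F, G} gives {(16, x), (18, k), (23, c), (28, b), (28, w), (34, c), (40, a)}.

{(16, x), (18, k), (23, c), (28, b), (28, w), (34, c), (40, a)}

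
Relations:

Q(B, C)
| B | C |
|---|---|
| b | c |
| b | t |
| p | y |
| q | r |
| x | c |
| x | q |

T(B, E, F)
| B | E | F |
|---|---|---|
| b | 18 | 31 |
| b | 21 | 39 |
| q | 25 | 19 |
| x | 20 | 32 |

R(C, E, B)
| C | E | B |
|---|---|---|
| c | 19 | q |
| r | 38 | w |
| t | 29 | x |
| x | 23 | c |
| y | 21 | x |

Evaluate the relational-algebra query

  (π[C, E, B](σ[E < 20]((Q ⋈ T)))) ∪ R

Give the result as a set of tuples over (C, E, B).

Natural join on B: {(b, c, 18, 31), (b, c, 21, 39), (b, t, 18, 31), (b, t, 21, 39), (q, r, 25, 19), (x, c, 20, 32), (x, q, 20, 32)}
Filtering on E < 20 leaves {(b, c, 18, 31), (b, t, 18, 31)}.
Projecting to C, E, B: {(c, 18, b), (t, 18, b)}
Union: {(c, 18, b), (t, 18, b)} with {(c, 19, q), (r, 38, w), (t, 29, x), (x, 23, c), (y, 21, x)} → {(c, 18, b), (c, 19, q), (r, 38, w), (t, 18, b), (t, 29, x), (x, 23, c), (y, 21, x)}

{(c, 18, b), (c, 19, q), (r, 38, w), (t, 18, b), (t, 29, x), (x, 23, c), (y, 21, x)}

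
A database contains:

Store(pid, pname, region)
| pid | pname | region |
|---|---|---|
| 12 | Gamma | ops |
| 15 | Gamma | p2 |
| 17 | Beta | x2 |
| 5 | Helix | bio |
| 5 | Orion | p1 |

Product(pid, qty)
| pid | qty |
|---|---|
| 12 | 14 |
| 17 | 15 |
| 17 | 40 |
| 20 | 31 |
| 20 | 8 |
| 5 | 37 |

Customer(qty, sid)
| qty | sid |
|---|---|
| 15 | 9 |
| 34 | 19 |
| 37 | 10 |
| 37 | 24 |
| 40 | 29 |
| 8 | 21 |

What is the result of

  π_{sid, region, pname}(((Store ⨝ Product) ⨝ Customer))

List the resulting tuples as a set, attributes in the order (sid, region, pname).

Store ⋈ Product (natural join on pid): {(12, Gamma, ops, 14), (17, Beta, x2, 15), (17, Beta, x2, 40), (5, Helix, bio, 37), (5, Orion, p1, 37)}
(Store ⨝ Product) ⋈ Customer (natural join on qty): {(17, Beta, x2, 15, 9), (17, Beta, x2, 40, 29), (5, Helix, bio, 37, 10), (5, Helix, bio, 37, 24), (5, Orion, p1, 37, 10), (5, Orion, p1, 37, 24)}
π[sid, region, pname]: project onto (sid, region, pname) → {(10, bio, Helix), (10, p1, Orion), (24, bio, Helix), (24, p1, Orion), (29, x2, Beta), (9, x2, Beta)}

{(10, bio, Helix), (10, p1, Orion), (24, bio, Helix), (24, p1, Orion), (29, x2, Beta), (9, x2, Beta)}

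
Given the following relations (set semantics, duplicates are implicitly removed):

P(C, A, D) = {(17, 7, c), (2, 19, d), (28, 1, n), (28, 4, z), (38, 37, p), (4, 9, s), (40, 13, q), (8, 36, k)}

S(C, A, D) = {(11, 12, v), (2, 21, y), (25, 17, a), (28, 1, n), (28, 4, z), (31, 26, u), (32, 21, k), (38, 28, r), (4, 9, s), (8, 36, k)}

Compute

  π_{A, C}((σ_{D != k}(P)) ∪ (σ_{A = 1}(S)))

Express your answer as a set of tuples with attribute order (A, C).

{(1, 28), (13, 40), (19, 2), (37, 38), (4, 28), (7, 17), (9, 4)}

Apply σ_{D != k}; surviving tuples: {(17, 7, c), (2, 19, d), (28, 1, n), (28, 4, z), (38, 37, p), (4, 9, s), (40, 13, q)}
Apply σ_{A = 1}; surviving tuples: {(28, 1, n)}
Union: {(17, 7, c), (2, 19, d), (28, 1, n), (28, 4, z), (38, 37, p), (4, 9, s), (40, 13, q)} with {(28, 1, n)} → {(17, 7, c), (2, 19, d), (28, 1, n), (28, 4, z), (38, 37, p), (4, 9, s), (40, 13, q)}
Projecting to A, C: {(1, 28), (13, 40), (19, 2), (37, 38), (4, 28), (7, 17), (9, 4)}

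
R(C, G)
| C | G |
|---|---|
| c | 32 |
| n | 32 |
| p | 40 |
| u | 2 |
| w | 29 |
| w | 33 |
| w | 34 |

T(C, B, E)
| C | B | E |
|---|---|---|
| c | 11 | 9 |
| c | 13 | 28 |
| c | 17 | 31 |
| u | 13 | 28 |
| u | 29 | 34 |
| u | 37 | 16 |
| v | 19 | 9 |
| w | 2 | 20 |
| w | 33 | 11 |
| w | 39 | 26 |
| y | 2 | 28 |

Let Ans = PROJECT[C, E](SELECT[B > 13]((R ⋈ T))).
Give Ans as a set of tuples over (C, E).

R ⋈ T (natural join on C): {(c, 32, 11, 9), (c, 32, 13, 28), (c, 32, 17, 31), (u, 2, 13, 28), (u, 2, 29, 34), (u, 2, 37, 16), (w, 29, 2, 20), (w, 29, 33, 11), (w, 29, 39, 26), (w, 33, 2, 20), (w, 33, 33, 11), (w, 33, 39, 26), (w, 34, 2, 20), (w, 34, 33, 11), (w, 34, 39, 26)}
Apply σ_{B > 13}; surviving tuples: {(c, 32, 17, 31), (u, 2, 29, 34), (u, 2, 37, 16), (w, 29, 33, 11), (w, 29, 39, 26), (w, 33, 33, 11), (w, 33, 39, 26), (w, 34, 33, 11), (w, 34, 39, 26)}
π_{C, E} gives {(c, 31), (u, 16), (u, 34), (w, 11), (w, 26)} (4 duplicate(s) eliminated).

{(c, 31), (u, 16), (u, 34), (w, 11), (w, 26)}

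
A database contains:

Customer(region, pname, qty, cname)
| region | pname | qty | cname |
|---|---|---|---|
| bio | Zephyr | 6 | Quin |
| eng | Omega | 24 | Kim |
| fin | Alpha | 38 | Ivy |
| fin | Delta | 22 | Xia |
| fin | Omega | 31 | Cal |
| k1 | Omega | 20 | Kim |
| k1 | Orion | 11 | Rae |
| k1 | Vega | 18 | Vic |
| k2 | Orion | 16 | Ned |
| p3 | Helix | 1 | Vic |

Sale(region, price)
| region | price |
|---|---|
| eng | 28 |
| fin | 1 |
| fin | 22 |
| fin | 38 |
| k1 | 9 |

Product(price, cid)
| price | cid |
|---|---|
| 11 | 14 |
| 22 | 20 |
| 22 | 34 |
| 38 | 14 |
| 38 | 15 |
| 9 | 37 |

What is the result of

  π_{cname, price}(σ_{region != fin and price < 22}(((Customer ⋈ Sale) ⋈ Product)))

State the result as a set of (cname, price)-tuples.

{(Kim, 9), (Rae, 9), (Vic, 9)}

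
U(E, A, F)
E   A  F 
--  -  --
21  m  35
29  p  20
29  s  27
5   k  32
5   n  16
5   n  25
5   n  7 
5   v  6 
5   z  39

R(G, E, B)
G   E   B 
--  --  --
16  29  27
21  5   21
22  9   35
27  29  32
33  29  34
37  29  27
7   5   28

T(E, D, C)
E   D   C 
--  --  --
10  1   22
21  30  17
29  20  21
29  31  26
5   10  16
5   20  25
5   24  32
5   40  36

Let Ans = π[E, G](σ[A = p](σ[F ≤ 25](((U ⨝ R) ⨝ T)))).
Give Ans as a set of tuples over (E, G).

{(29, 16), (29, 27), (29, 33), (29, 37)}

U ⋈ R (natural join on E): {(29, p, 20, 16, 27), (29, p, 20, 27, 32), (29, p, 20, 33, 34), (29, p, 20, 37, 27), (29, s, 27, 16, 27), (29, s, 27, 27, 32), (29, s, 27, 33, 34), (29, s, 27, 37, 27), (5, k, 32, 21, 21), (5, k, 32, 7, 28), (5, n, 16, 21, 21), (5, n, 16, 7, 28), (5, n, 25, 21, 21), (5, n, 25, 7, 28), (5, n, 7, 21, 21), (5, n, 7, 7, 28), (5, v, 6, 21, 21), (5, v, 6, 7, 28), (5, z, 39, 21, 21), (5, z, 39, 7, 28)}
(U ⨝ R) ⋈ T (natural join on E): {(29, p, 20, 16, 27, 20, 21), (29, p, 20, 16, 27, 31, 26), (29, p, 20, 27, 32, 20, 21), (29, p, 20, 27, 32, 31, 26), (29, p, 20, 33, 34, 20, 21), (29, p, 20, 33, 34, 31, 26), (29, p, 20, 37, 27, 20, 21), (29, p, 20, 37, 27, 31, 26), (29, s, 27, 16, 27, 20, 21), (29, s, 27, 16, 27, 31, 26), (29, s, 27, 27, 32, 20, 21), (29, s, 27, 27, 32, 31, 26), (29, s, 27, 33, 34, 20, 21), (29, s, 27, 33, 34, 31, 26), (29, s, 27, 37, 27, 20, 21), (29, s, 27, 37, 27, 31, 26), (5, k, 32, 21, 21, 10, 16), (5, k, 32, 21, 21, 20, 25), (5, k, 32, 21, 21, 24, 32), (5, k, 32, 21, 21, 40, 36), (5, k, 32, 7, 28, 10, 16), (5, k, 32, 7, 28, 20, 25), (5, k, 32, 7, 28, 24, 32), (5, k, 32, 7, 28, 40, 36), (5, n, 16, 21, 21, 10, 16), (5, n, 16, 21, 21, 20, 25), (5, n, 16, 21, 21, 24, 32), (5, n, 16, 21, 21, 40, 36), (5, n, 16, 7, 28, 10, 16), (5, n, 16, 7, 28, 20, 25), (5, n, 16, 7, 28, 24, 32), (5, n, 16, 7, 28, 40, 36), (5, n, 25, 21, 21, 10, 16), (5, n, 25, 21, 21, 20, 25), (5, n, 25, 21, 21, 24, 32), (5, n, 25, 21, 21, 40, 36), (5, n, 25, 7, 28, 10, 16), (5, n, 25, 7, 28, 20, 25), (5, n, 25, 7, 28, 24, 32), (5, n, 25, 7, 28, 40, 36), (5, n, 7, 21, 21, 10, 16), (5, n, 7, 21, 21, 20, 25), (5, n, 7, 21, 21, 24, 32), (5, n, 7, 21, 21, 40, 36), (5, n, 7, 7, 28, 10, 16), (5, n, 7, 7, 28, 20, 25), (5, n, 7, 7, 28, 24, 32), (5, n, 7, 7, 28, 40, 36), (5, v, 6, 21, 21, 10, 16), (5, v, 6, 21, 21, 20, 25), (5, v, 6, 21, 21, 24, 32), (5, v, 6, 21, 21, 40, 36), (5, v, 6, 7, 28, 10, 16), (5, v, 6, 7, 28, 20, 25), (5, v, 6, 7, 28, 24, 32), (5, v, 6, 7, 28, 40, 36), (5, z, 39, 21, 21, 10, 16), (5, z, 39, 21, 21, 20, 25), (5, z, 39, 21, 21, 24, 32), (5, z, 39, 21, 21, 40, 36), (5, z, 39, 7, 28, 10, 16), (5, z, 39, 7, 28, 20, 25), (5, z, 39, 7, 28, 24, 32), (5, z, 39, 7, 28, 40, 36)}
σ[F ≤ 25]: keep tuples satisfying F ≤ 25 → {(29, p, 20, 16, 27, 20, 21), (29, p, 20, 16, 27, 31, 26), (29, p, 20, 27, 32, 20, 21), (29, p, 20, 27, 32, 31, 26), (29, p, 20, 33, 34, 20, 21), (29, p, 20, 33, 34, 31, 26), (29, p, 20, 37, 27, 20, 21), (29, p, 20, 37, 27, 31, 26), (5, n, 16, 21, 21, 10, 16), (5, n, 16, 21, 21, 20, 25), (5, n, 16, 21, 21, 24, 32), (5, n, 16, 21, 21, 40, 36), (5, n, 16, 7, 28, 10, 16), (5, n, 16, 7, 28, 20, 25), (5, n, 16, 7, 28, 24, 32), (5, n, 16, 7, 28, 40, 36), (5, n, 25, 21, 21, 10, 16), (5, n, 25, 21, 21, 20, 25), (5, n, 25, 21, 21, 24, 32), (5, n, 25, 21, 21, 40, 36), (5, n, 25, 7, 28, 10, 16), (5, n, 25, 7, 28, 20, 25), (5, n, 25, 7, 28, 24, 32), (5, n, 25, 7, 28, 40, 36), (5, n, 7, 21, 21, 10, 16), (5, n, 7, 21, 21, 20, 25), (5, n, 7, 21, 21, 24, 32), (5, n, 7, 21, 21, 40, 36), (5, n, 7, 7, 28, 10, 16), (5, n, 7, 7, 28, 20, 25), (5, n, 7, 7, 28, 24, 32), (5, n, 7, 7, 28, 40, 36), (5, v, 6, 21, 21, 10, 16), (5, v, 6, 21, 21, 20, 25), (5, v, 6, 21, 21, 24, 32), (5, v, 6, 21, 21, 40, 36), (5, v, 6, 7, 28, 10, 16), (5, v, 6, 7, 28, 20, 25), (5, v, 6, 7, 28, 24, 32), (5, v, 6, 7, 28, 40, 36)}
σ[A = p]: keep tuples satisfying A = p → {(29, p, 20, 16, 27, 20, 21), (29, p, 20, 16, 27, 31, 26), (29, p, 20, 27, 32, 20, 21), (29, p, 20, 27, 32, 31, 26), (29, p, 20, 33, 34, 20, 21), (29, p, 20, 33, 34, 31, 26), (29, p, 20, 37, 27, 20, 21), (29, p, 20, 37, 27, 31, 26)}
Projecting to E, G (4 duplicate(s) eliminated): {(29, 16), (29, 27), (29, 33), (29, 37)}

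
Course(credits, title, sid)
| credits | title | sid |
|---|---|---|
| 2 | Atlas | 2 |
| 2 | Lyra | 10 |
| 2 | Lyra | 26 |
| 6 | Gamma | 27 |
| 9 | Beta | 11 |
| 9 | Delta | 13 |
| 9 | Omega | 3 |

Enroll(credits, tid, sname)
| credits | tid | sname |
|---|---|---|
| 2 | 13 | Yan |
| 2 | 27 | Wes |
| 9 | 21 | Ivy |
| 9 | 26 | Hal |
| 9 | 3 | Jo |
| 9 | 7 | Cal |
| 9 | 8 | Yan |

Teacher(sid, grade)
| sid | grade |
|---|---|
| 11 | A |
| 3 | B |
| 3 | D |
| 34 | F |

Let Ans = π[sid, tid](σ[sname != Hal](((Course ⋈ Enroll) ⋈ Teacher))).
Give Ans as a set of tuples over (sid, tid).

Course ⋈ Enroll (natural join on credits): {(2, Atlas, 2, 13, Yan), (2, Atlas, 2, 27, Wes), (2, Lyra, 10, 13, Yan), (2, Lyra, 10, 27, Wes), (2, Lyra, 26, 13, Yan), (2, Lyra, 26, 27, Wes), (9, Beta, 11, 21, Ivy), (9, Beta, 11, 26, Hal), (9, Beta, 11, 3, Jo), (9, Beta, 11, 7, Cal), (9, Beta, 11, 8, Yan), (9, Delta, 13, 21, Ivy), (9, Delta, 13, 26, Hal), (9, Delta, 13, 3, Jo), (9, Delta, 13, 7, Cal), (9, Delta, 13, 8, Yan), (9, Omega, 3, 21, Ivy), (9, Omega, 3, 26, Hal), (9, Omega, 3, 3, Jo), (9, Omega, 3, 7, Cal), (9, Omega, 3, 8, Yan)}
(Course ⋈ Enroll) ⋈ Teacher (natural join on sid): {(9, Beta, 11, 21, Ivy, A), (9, Beta, 11, 26, Hal, A), (9, Beta, 11, 3, Jo, A), (9, Beta, 11, 7, Cal, A), (9, Beta, 11, 8, Yan, A), (9, Omega, 3, 21, Ivy, B), (9, Omega, 3, 21, Ivy, D), (9, Omega, 3, 26, Hal, B), (9, Omega, 3, 26, Hal, D), (9, Omega, 3, 3, Jo, B), (9, Omega, 3, 3, Jo, D), (9, Omega, 3, 7, Cal, B), (9, Omega, 3, 7, Cal, D), (9, Omega, 3, 8, Yan, B), (9, Omega, 3, 8, Yan, D)}
σ[sname != Hal]: keep tuples satisfying sname != Hal → {(9, Beta, 11, 21, Ivy, A), (9, Beta, 11, 3, Jo, A), (9, Beta, 11, 7, Cal, A), (9, Beta, 11, 8, Yan, A), (9, Omega, 3, 21, Ivy, B), (9, Omega, 3, 21, Ivy, D), (9, Omega, 3, 3, Jo, B), (9, Omega, 3, 3, Jo, D), (9, Omega, 3, 7, Cal, B), (9, Omega, 3, 7, Cal, D), (9, Omega, 3, 8, Yan, B), (9, Omega, 3, 8, Yan, D)}
π_{sid, tid} gives {(11, 21), (11, 3), (11, 7), (11, 8), (3, 21), (3, 3), (3, 7), (3, 8)} (4 duplicate(s) eliminated).

{(11, 21), (11, 3), (11, 7), (11, 8), (3, 21), (3, 3), (3, 7), (3, 8)}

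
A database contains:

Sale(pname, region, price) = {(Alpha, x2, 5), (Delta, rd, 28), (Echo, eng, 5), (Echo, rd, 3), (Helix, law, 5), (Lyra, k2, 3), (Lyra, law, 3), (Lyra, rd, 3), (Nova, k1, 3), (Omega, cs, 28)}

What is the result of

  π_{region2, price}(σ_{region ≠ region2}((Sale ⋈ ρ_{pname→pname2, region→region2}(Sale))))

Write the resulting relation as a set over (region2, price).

{(cs, 28), (eng, 5), (k1, 3), (k2, 3), (law, 3), (law, 5), (rd, 28), (rd, 3), (x2, 5)}

ρ[pname→pname2, region→region2]: schema becomes (pname2, region2, price); tuples unchanged.
Joining Sale and ρ_{pname→pname2, region→region2}(Sale) on price yields {(Alpha, x2, 5, Alpha, x2), (Alpha, x2, 5, Echo, eng), (Alpha, x2, 5, Helix, law), (Delta, rd, 28, Delta, rd), (Delta, rd, 28, Omega, cs), (Echo, eng, 5, Alpha, x2), (Echo, eng, 5, Echo, eng), (Echo, eng, 5, Helix, law), (Echo, rd, 3, Echo, rd), (Echo, rd, 3, Lyra, k2), (Echo, rd, 3, Lyra, law), (Echo, rd, 3, Lyra, rd), (Echo, rd, 3, Nova, k1), (Helix, law, 5, Alpha, x2), (Helix, law, 5, Echo, eng), (Helix, law, 5, Helix, law), (Lyra, k2, 3, Echo, rd), (Lyra, k2, 3, Lyra, k2), (Lyra, k2, 3, Lyra, law), (Lyra, k2, 3, Lyra, rd), (Lyra, k2, 3, Nova, k1), (Lyra, law, 3, Echo, rd), (Lyra, law, 3, Lyra, k2), (Lyra, law, 3, Lyra, law), (Lyra, law, 3, Lyra, rd), (Lyra, law, 3, Nova, k1), (Lyra, rd, 3, Echo, rd), (Lyra, rd, 3, Lyra, k2), (Lyra, rd, 3, Lyra, law), (Lyra, rd, 3, Lyra, rd), (Lyra, rd, 3, Nova, k1), (Nova, k1, 3, Echo, rd), (Nova, k1, 3, Lyra, k2), (Nova, k1, 3, Lyra, law), (Nova, k1, 3, Lyra, rd), (Nova, k1, 3, Nova, k1), (Omega, cs, 28, Delta, rd), (Omega, cs, 28, Omega, cs)}.
Selection region ≠ region2: {(Alpha, x2, 5, Echo, eng), (Alpha, x2, 5, Helix, law), (Delta, rd, 28, Omega, cs), (Echo, eng, 5, Alpha, x2), (Echo, eng, 5, Helix, law), (Echo, rd, 3, Lyra, k2), (Echo, rd, 3, Lyra, law), (Echo, rd, 3, Nova, k1), (Helix, law, 5, Alpha, x2), (Helix, law, 5, Echo, eng), (Lyra, k2, 3, Echo, rd), (Lyra, k2, 3, Lyra, law), (Lyra, k2, 3, Lyra, rd), (Lyra, k2, 3, Nova, k1), (Lyra, law, 3, Echo, rd), (Lyra, law, 3, Lyra, k2), (Lyra, law, 3, Lyra, rd), (Lyra, law, 3, Nova, k1), (Lyra, rd, 3, Lyra, k2), (Lyra, rd, 3, Lyra, law), (Lyra, rd, 3, Nova, k1), (Nova, k1, 3, Echo, rd), (Nova, k1, 3, Lyra, k2), (Nova, k1, 3, Lyra, law), (Nova, k1, 3, Lyra, rd), (Omega, cs, 28, Delta, rd)}
Projecting to region2, price (17 duplicate(s) eliminated): {(cs, 28), (eng, 5), (k1, 3), (k2, 3), (law, 3), (law, 5), (rd, 28), (rd, 3), (x2, 5)}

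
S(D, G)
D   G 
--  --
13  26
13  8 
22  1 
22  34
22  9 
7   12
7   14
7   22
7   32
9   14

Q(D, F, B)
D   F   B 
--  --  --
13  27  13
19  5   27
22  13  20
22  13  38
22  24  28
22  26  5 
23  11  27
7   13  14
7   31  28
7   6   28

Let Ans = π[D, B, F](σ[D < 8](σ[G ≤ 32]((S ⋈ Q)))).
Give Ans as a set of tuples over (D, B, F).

Joining S and Q on D yields {(13, 26, 27, 13), (13, 8, 27, 13), (22, 1, 13, 20), (22, 1, 13, 38), (22, 1, 24, 28), (22, 1, 26, 5), (22, 34, 13, 20), (22, 34, 13, 38), (22, 34, 24, 28), (22, 34, 26, 5), (22, 9, 13, 20), (22, 9, 13, 38), (22, 9, 24, 28), (22, 9, 26, 5), (7, 12, 13, 14), (7, 12, 31, 28), (7, 12, 6, 28), (7, 14, 13, 14), (7, 14, 31, 28), (7, 14, 6, 28), (7, 22, 13, 14), (7, 22, 31, 28), (7, 22, 6, 28), (7, 32, 13, 14), (7, 32, 31, 28), (7, 32, 6, 28)}.
Apply σ_{G ≤ 32}; surviving tuples: {(13, 26, 27, 13), (13, 8, 27, 13), (22, 1, 13, 20), (22, 1, 13, 38), (22, 1, 24, 28), (22, 1, 26, 5), (22, 9, 13, 20), (22, 9, 13, 38), (22, 9, 24, 28), (22, 9, 26, 5), (7, 12, 13, 14), (7, 12, 31, 28), (7, 12, 6, 28), (7, 14, 13, 14), (7, 14, 31, 28), (7, 14, 6, 28), (7, 22, 13, 14), (7, 22, 31, 28), (7, 22, 6, 28), (7, 32, 13, 14), (7, 32, 31, 28), (7, 32, 6, 28)}
Apply σ_{D < 8}; surviving tuples: {(7, 12, 13, 14), (7, 12, 31, 28), (7, 12, 6, 28), (7, 14, 13, 14), (7, 14, 31, 28), (7, 14, 6, 28), (7, 22, 13, 14), (7, 22, 31, 28), (7, 22, 6, 28), (7, 32, 13, 14), (7, 32, 31, 28), (7, 32, 6, 28)}
π[D, B, F]: project onto (D, B, F) (9 duplicate(s) eliminated) → {(7, 14, 13), (7, 28, 31), (7, 28, 6)}

{(7, 14, 13), (7, 28, 31), (7, 28, 6)}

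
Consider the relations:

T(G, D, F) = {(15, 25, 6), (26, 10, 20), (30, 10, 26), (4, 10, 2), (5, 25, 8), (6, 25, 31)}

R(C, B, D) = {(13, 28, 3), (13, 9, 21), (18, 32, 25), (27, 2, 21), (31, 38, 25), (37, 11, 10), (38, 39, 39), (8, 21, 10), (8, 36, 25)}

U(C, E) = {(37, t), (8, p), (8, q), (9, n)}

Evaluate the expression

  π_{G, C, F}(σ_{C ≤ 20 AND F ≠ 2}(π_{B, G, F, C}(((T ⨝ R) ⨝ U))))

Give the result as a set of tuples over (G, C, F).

Joining T and R on D yields {(15, 25, 6, 18, 32), (15, 25, 6, 31, 38), (15, 25, 6, 8, 36), (26, 10, 20, 37, 11), (26, 10, 20, 8, 21), (30, 10, 26, 37, 11), (30, 10, 26, 8, 21), (4, 10, 2, 37, 11), (4, 10, 2, 8, 21), (5, 25, 8, 18, 32), (5, 25, 8, 31, 38), (5, 25, 8, 8, 36), (6, 25, 31, 18, 32), (6, 25, 31, 31, 38), (6, 25, 31, 8, 36)}.
Joining (T ⨝ R) and U on C yields {(15, 25, 6, 8, 36, p), (15, 25, 6, 8, 36, q), (26, 10, 20, 37, 11, t), (26, 10, 20, 8, 21, p), (26, 10, 20, 8, 21, q), (30, 10, 26, 37, 11, t), (30, 10, 26, 8, 21, p), (30, 10, 26, 8, 21, q), (4, 10, 2, 37, 11, t), (4, 10, 2, 8, 21, p), (4, 10, 2, 8, 21, q), (5, 25, 8, 8, 36, p), (5, 25, 8, 8, 36, q), (6, 25, 31, 8, 36, p), (6, 25, 31, 8, 36, q)}.
Projecting to B, G, F, C (6 duplicate(s) eliminated): {(11, 26, 20, 37), (11, 30, 26, 37), (11, 4, 2, 37), (21, 26, 20, 8), (21, 30, 26, 8), (21, 4, 2, 8), (36, 15, 6, 8), (36, 5, 8, 8), (36, 6, 31, 8)}
Selection C ≤ 20 AND F ≠ 2: {(21, 26, 20, 8), (21, 30, 26, 8), (36, 15, 6, 8), (36, 5, 8, 8), (36, 6, 31, 8)}
Projecting to G, C, F: {(15, 8, 6), (26, 8, 20), (30, 8, 26), (5, 8, 8), (6, 8, 31)}

{(15, 8, 6), (26, 8, 20), (30, 8, 26), (5, 8, 8), (6, 8, 31)}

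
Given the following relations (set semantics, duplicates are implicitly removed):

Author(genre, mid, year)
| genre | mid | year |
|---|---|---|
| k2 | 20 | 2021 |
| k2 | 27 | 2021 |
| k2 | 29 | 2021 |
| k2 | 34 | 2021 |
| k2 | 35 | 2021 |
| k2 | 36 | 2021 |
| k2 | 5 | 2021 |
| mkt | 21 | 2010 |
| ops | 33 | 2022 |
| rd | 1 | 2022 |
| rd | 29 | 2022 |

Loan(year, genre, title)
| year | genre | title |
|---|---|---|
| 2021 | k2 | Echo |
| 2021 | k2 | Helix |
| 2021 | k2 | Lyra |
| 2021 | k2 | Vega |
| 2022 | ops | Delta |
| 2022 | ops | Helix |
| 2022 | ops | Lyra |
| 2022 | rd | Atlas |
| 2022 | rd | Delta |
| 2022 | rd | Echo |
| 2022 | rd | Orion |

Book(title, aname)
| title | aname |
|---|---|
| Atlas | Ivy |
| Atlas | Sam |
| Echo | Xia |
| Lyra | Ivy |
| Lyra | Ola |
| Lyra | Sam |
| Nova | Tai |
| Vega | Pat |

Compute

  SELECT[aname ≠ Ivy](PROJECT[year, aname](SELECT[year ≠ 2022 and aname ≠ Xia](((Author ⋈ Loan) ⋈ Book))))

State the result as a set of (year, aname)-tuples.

{(2021, Ola), (2021, Pat), (2021, Sam)}

Author ⋈ Loan (natural join on genre, year): {(k2, 20, 2021, Echo), (k2, 20, 2021, Helix), (k2, 20, 2021, Lyra), (k2, 20, 2021, Vega), (k2, 27, 2021, Echo), (k2, 27, 2021, Helix), (k2, 27, 2021, Lyra), (k2, 27, 2021, Vega), (k2, 29, 2021, Echo), (k2, 29, 2021, Helix), (k2, 29, 2021, Lyra), (k2, 29, 2021, Vega), (k2, 34, 2021, Echo), (k2, 34, 2021, Helix), (k2, 34, 2021, Lyra), (k2, 34, 2021, Vega), (k2, 35, 2021, Echo), (k2, 35, 2021, Helix), (k2, 35, 2021, Lyra), (k2, 35, 2021, Vega), (k2, 36, 2021, Echo), (k2, 36, 2021, Helix), (k2, 36, 2021, Lyra), (k2, 36, 2021, Vega), (k2, 5, 2021, Echo), (k2, 5, 2021, Helix), (k2, 5, 2021, Lyra), (k2, 5, 2021, Vega), (ops, 33, 2022, Delta), (ops, 33, 2022, Helix), (ops, 33, 2022, Lyra), (rd, 1, 2022, Atlas), (rd, 1, 2022, Delta), (rd, 1, 2022, Echo), (rd, 1, 2022, Orion), (rd, 29, 2022, Atlas), (rd, 29, 2022, Delta), (rd, 29, 2022, Echo), (rd, 29, 2022, Orion)}
(Author ⋈ Loan) ⋈ Book (natural join on title): {(k2, 20, 2021, Echo, Xia), (k2, 20, 2021, Lyra, Ivy), (k2, 20, 2021, Lyra, Ola), (k2, 20, 2021, Lyra, Sam), (k2, 20, 2021, Vega, Pat), (k2, 27, 2021, Echo, Xia), (k2, 27, 2021, Lyra, Ivy), (k2, 27, 2021, Lyra, Ola), (k2, 27, 2021, Lyra, Sam), (k2, 27, 2021, Vega, Pat), (k2, 29, 2021, Echo, Xia), (k2, 29, 2021, Lyra, Ivy), (k2, 29, 2021, Lyra, Ola), (k2, 29, 2021, Lyra, Sam), (k2, 29, 2021, Vega, Pat), (k2, 34, 2021, Echo, Xia), (k2, 34, 2021, Lyra, Ivy), (k2, 34, 2021, Lyra, Ola), (k2, 34, 2021, Lyra, Sam), (k2, 34, 2021, Vega, Pat), (k2, 35, 2021, Echo, Xia), (k2, 35, 2021, Lyra, Ivy), (k2, 35, 2021, Lyra, Ola), (k2, 35, 2021, Lyra, Sam), (k2, 35, 2021, Vega, Pat), (k2, 36, 2021, Echo, Xia), (k2, 36, 2021, Lyra, Ivy), (k2, 36, 2021, Lyra, Ola), (k2, 36, 2021, Lyra, Sam), (k2, 36, 2021, Vega, Pat), (k2, 5, 2021, Echo, Xia), (k2, 5, 2021, Lyra, Ivy), (k2, 5, 2021, Lyra, Ola), (k2, 5, 2021, Lyra, Sam), (k2, 5, 2021, Vega, Pat), (ops, 33, 2022, Lyra, Ivy), (ops, 33, 2022, Lyra, Ola), (ops, 33, 2022, Lyra, Sam), (rd, 1, 2022, Atlas, Ivy), (rd, 1, 2022, Atlas, Sam), (rd, 1, 2022, Echo, Xia), (rd, 29, 2022, Atlas, Ivy), (rd, 29, 2022, Atlas, Sam), (rd, 29, 2022, Echo, Xia)}
σ[year ≠ 2022 and aname ≠ Xia]: keep tuples satisfying year ≠ 2022 and aname ≠ Xia → {(k2, 20, 2021, Lyra, Ivy), (k2, 20, 2021, Lyra, Ola), (k2, 20, 2021, Lyra, Sam), (k2, 20, 2021, Vega, Pat), (k2, 27, 2021, Lyra, Ivy), (k2, 27, 2021, Lyra, Ola), (k2, 27, 2021, Lyra, Sam), (k2, 27, 2021, Vega, Pat), (k2, 29, 2021, Lyra, Ivy), (k2, 29, 2021, Lyra, Ola), (k2, 29, 2021, Lyra, Sam), (k2, 29, 2021, Vega, Pat), (k2, 34, 2021, Lyra, Ivy), (k2, 34, 2021, Lyra, Ola), (k2, 34, 2021, Lyra, Sam), (k2, 34, 2021, Vega, Pat), (k2, 35, 2021, Lyra, Ivy), (k2, 35, 2021, Lyra, Ola), (k2, 35, 2021, Lyra, Sam), (k2, 35, 2021, Vega, Pat), (k2, 36, 2021, Lyra, Ivy), (k2, 36, 2021, Lyra, Ola), (k2, 36, 2021, Lyra, Sam), (k2, 36, 2021, Vega, Pat), (k2, 5, 2021, Lyra, Ivy), (k2, 5, 2021, Lyra, Ola), (k2, 5, 2021, Lyra, Sam), (k2, 5, 2021, Vega, Pat)}
π_{year, aname} gives {(2021, Ivy), (2021, Ola), (2021, Pat), (2021, Sam)} (24 duplicate(s) eliminated).
σ[aname ≠ Ivy]: keep tuples satisfying aname ≠ Ivy → {(2021, Ola), (2021, Pat), (2021, Sam)}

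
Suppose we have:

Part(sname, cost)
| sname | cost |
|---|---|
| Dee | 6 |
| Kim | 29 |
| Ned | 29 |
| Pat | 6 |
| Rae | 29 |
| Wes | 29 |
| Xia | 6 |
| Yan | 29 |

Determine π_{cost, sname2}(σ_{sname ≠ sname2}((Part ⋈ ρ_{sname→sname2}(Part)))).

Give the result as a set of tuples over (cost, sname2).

{(29, Kim), (29, Ned), (29, Rae), (29, Wes), (29, Yan), (6, Dee), (6, Pat), (6, Xia)}

ρ[sname→sname2]: schema becomes (sname2, cost); tuples unchanged.
Natural join on cost: {(Dee, 6, Dee), (Dee, 6, Pat), (Dee, 6, Xia), (Kim, 29, Kim), (Kim, 29, Ned), (Kim, 29, Rae), (Kim, 29, Wes), (Kim, 29, Yan), (Ned, 29, Kim), (Ned, 29, Ned), (Ned, 29, Rae), (Ned, 29, Wes), (Ned, 29, Yan), (Pat, 6, Dee), (Pat, 6, Pat), (Pat, 6, Xia), (Rae, 29, Kim), (Rae, 29, Ned), (Rae, 29, Rae), (Rae, 29, Wes), (Rae, 29, Yan), (Wes, 29, Kim), (Wes, 29, Ned), (Wes, 29, Rae), (Wes, 29, Wes), (Wes, 29, Yan), (Xia, 6, Dee), (Xia, 6, Pat), (Xia, 6, Xia), (Yan, 29, Kim), (Yan, 29, Ned), (Yan, 29, Rae), (Yan, 29, Wes), (Yan, 29, Yan)}
Selection sname ≠ sname2: {(Dee, 6, Pat), (Dee, 6, Xia), (Kim, 29, Ned), (Kim, 29, Rae), (Kim, 29, Wes), (Kim, 29, Yan), (Ned, 29, Kim), (Ned, 29, Rae), (Ned, 29, Wes), (Ned, 29, Yan), (Pat, 6, Dee), (Pat, 6, Xia), (Rae, 29, Kim), (Rae, 29, Ned), (Rae, 29, Wes), (Rae, 29, Yan), (Wes, 29, Kim), (Wes, 29, Ned), (Wes, 29, Rae), (Wes, 29, Yan), (Xia, 6, Dee), (Xia, 6, Pat), (Yan, 29, Kim), (Yan, 29, Ned), (Yan, 29, Rae), (Yan, 29, Wes)}
π[cost, sname2]: project onto (cost, sname2) (18 duplicate(s) eliminated) → {(29, Kim), (29, Ned), (29, Rae), (29, Wes), (29, Yan), (6, Dee), (6, Pat), (6, Xia)}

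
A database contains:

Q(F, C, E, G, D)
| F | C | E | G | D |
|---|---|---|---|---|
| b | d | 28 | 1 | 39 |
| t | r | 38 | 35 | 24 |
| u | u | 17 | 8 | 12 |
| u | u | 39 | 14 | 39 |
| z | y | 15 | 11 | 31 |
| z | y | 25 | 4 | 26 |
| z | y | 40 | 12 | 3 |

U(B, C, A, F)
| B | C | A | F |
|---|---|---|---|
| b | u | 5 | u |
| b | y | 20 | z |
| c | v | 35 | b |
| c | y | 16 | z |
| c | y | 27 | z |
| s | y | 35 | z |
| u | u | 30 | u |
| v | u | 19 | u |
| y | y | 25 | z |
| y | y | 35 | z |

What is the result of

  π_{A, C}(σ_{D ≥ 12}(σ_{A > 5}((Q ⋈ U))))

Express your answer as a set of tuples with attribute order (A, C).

{(16, y), (19, u), (20, y), (25, y), (27, y), (30, u), (35, y)}

Joining Q and U on F, C yields {(u, u, 17, 8, 12, b, 5), (u, u, 17, 8, 12, u, 30), (u, u, 17, 8, 12, v, 19), (u, u, 39, 14, 39, b, 5), (u, u, 39, 14, 39, u, 30), (u, u, 39, 14, 39, v, 19), (z, y, 15, 11, 31, b, 20), (z, y, 15, 11, 31, c, 16), (z, y, 15, 11, 31, c, 27), (z, y, 15, 11, 31, s, 35), (z, y, 15, 11, 31, y, 25), (z, y, 15, 11, 31, y, 35), (z, y, 25, 4, 26, b, 20), (z, y, 25, 4, 26, c, 16), (z, y, 25, 4, 26, c, 27), (z, y, 25, 4, 26, s, 35), (z, y, 25, 4, 26, y, 25), (z, y, 25, 4, 26, y, 35), (z, y, 40, 12, 3, b, 20), (z, y, 40, 12, 3, c, 16), (z, y, 40, 12, 3, c, 27), (z, y, 40, 12, 3, s, 35), (z, y, 40, 12, 3, y, 25), (z, y, 40, 12, 3, y, 35)}.
Apply σ_{A > 5}; surviving tuples: {(u, u, 17, 8, 12, u, 30), (u, u, 17, 8, 12, v, 19), (u, u, 39, 14, 39, u, 30), (u, u, 39, 14, 39, v, 19), (z, y, 15, 11, 31, b, 20), (z, y, 15, 11, 31, c, 16), (z, y, 15, 11, 31, c, 27), (z, y, 15, 11, 31, s, 35), (z, y, 15, 11, 31, y, 25), (z, y, 15, 11, 31, y, 35), (z, y, 25, 4, 26, b, 20), (z, y, 25, 4, 26, c, 16), (z, y, 25, 4, 26, c, 27), (z, y, 25, 4, 26, s, 35), (z, y, 25, 4, 26, y, 25), (z, y, 25, 4, 26, y, 35), (z, y, 40, 12, 3, b, 20), (z, y, 40, 12, 3, c, 16), (z, y, 40, 12, 3, c, 27), (z, y, 40, 12, 3, s, 35), (z, y, 40, 12, 3, y, 25), (z, y, 40, 12, 3, y, 35)}
Apply σ_{D ≥ 12}; surviving tuples: {(u, u, 17, 8, 12, u, 30), (u, u, 17, 8, 12, v, 19), (u, u, 39, 14, 39, u, 30), (u, u, 39, 14, 39, v, 19), (z, y, 15, 11, 31, b, 20), (z, y, 15, 11, 31, c, 16), (z, y, 15, 11, 31, c, 27), (z, y, 15, 11, 31, s, 35), (z, y, 15, 11, 31, y, 25), (z, y, 15, 11, 31, y, 35), (z, y, 25, 4, 26, b, 20), (z, y, 25, 4, 26, c, 16), (z, y, 25, 4, 26, c, 27), (z, y, 25, 4, 26, s, 35), (z, y, 25, 4, 26, y, 25), (z, y, 25, 4, 26, y, 35)}
π[A, C]: project onto (A, C) (9 duplicate(s) eliminated) → {(16, y), (19, u), (20, y), (25, y), (27, y), (30, u), (35, y)}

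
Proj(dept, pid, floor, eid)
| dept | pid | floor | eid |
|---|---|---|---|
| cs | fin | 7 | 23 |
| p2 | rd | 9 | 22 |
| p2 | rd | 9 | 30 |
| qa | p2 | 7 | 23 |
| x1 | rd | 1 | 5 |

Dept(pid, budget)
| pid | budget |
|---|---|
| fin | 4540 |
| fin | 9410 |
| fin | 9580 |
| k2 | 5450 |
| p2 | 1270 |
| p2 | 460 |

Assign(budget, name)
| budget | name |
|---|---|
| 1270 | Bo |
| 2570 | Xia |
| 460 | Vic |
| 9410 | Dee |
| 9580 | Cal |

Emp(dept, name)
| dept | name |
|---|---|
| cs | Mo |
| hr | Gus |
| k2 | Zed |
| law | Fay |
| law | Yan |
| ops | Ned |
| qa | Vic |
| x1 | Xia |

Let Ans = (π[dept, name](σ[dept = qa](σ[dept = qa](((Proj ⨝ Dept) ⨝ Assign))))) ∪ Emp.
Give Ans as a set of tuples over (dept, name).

{(cs, Mo), (hr, Gus), (k2, Zed), (law, Fay), (law, Yan), (ops, Ned), (qa, Bo), (qa, Vic), (x1, Xia)}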